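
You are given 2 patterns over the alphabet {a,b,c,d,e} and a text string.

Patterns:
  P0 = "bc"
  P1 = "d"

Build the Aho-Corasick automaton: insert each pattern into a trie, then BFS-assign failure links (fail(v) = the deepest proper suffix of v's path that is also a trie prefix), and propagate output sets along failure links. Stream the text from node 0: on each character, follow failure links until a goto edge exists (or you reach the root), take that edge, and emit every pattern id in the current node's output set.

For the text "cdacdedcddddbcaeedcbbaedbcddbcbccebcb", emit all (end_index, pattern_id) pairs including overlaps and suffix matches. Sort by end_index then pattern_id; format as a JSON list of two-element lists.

Build:
Trie nodes:
  0='ε' goto b→1 d→3
  1='b' goto c→2
  2='bc' goto ·  [P0 ends]
  3='d' goto ·  [P1 ends]

BFS fail/out derivation:
  n1('b'): parent n0 fail=0; on 'b' 0 → fail=0;  out ∅∪∅=∅
  n3('d'): parent n0 fail=0; on 'd' 0 → fail=0;  out {1}∪∅={1}
  n2('bc'): parent n1 fail=0; on 'c' 0 → fail=0;  out {0}∪∅={0}

Run:
[0] read 'c'  n0⇒n0
[1] read 'd'  n0⇒n3  → match P1@[1:1]
[2] read 'a'  n3⇒n0 (fail-walked)
[3] read 'c'  n0⇒n0
[4] read 'd'  n0⇒n3  → match P1@[4:4]
[5] read 'e'  n3⇒n0 (fail-walked)
[6] read 'd'  n0⇒n3  → match P1@[6:6]
[7] read 'c'  n3⇒n0 (fail-walked)
[8] read 'd'  n0⇒n3  → match P1@[8:8]
[9] read 'd'  n3⇒n3 (fail-walked)  → match P1@[9:9]
[10] read 'd'  n3⇒n3 (fail-walked)  → match P1@[10:10]
[11] read 'd'  n3⇒n3 (fail-walked)  → match P1@[11:11]
[12] read 'b'  n3⇒n1 (fail-walked)
[13] read 'c'  n1⇒n2  → match P0@[12:13]
[14] read 'a'  n2⇒n0 (fail-walked)
[15] read 'e'  n0⇒n0
[16] read 'e'  n0⇒n0
[17] read 'd'  n0⇒n3  → match P1@[17:17]
[18] read 'c'  n3⇒n0 (fail-walked)
[19] read 'b'  n0⇒n1
[20] read 'b'  n1⇒n1 (fail-walked)
[21] read 'a'  n1⇒n0 (fail-walked)
[22] read 'e'  n0⇒n0
[23] read 'd'  n0⇒n3  → match P1@[23:23]
[24] read 'b'  n3⇒n1 (fail-walked)
[25] read 'c'  n1⇒n2  → match P0@[24:25]
[26] read 'd'  n2⇒n3 (fail-walked)  → match P1@[26:26]
[27] read 'd'  n3⇒n3 (fail-walked)  → match P1@[27:27]
[28] read 'b'  n3⇒n1 (fail-walked)
[29] read 'c'  n1⇒n2  → match P0@[28:29]
[30] read 'b'  n2⇒n1 (fail-walked)
[31] read 'c'  n1⇒n2  → match P0@[30:31]
[32] read 'c'  n2⇒n0 (fail-walked)
[33] read 'e'  n0⇒n0
[34] read 'b'  n0⇒n1
[35] read 'c'  n1⇒n2  → match P0@[34:35]
[36] read 'b'  n2⇒n1 (fail-walked)

Matches: [[1,1],[4,1],[6,1],[8,1],[9,1],[10,1],[11,1],[13,0],[17,1],[23,1],[25,0],[26,1],[27,1],[29,0],[31,0],[35,0]]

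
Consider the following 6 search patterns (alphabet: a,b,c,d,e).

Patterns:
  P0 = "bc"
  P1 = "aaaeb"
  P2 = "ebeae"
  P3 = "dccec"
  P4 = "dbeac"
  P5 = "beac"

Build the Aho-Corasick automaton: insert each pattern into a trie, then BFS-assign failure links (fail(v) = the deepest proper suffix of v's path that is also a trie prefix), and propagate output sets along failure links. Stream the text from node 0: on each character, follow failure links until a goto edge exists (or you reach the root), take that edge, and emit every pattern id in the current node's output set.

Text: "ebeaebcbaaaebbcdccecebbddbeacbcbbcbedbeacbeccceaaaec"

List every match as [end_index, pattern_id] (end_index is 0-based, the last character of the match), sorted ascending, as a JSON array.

Construct AC machine:
Trie nodes:
  0='ε' goto a→3 b→1 d→13 e→8
  1='b' goto c→2 e→22
  2='bc' goto ·  ←P0
  3='a' goto a→4
  4='aa' goto a→5
  5='aaa' goto e→6
  6='aaae' goto b→7
  7='aaaeb' goto ·  ←P1
  8='e' goto b→9
  9='eb' goto e→10
  10='ebe' goto a→11
  11='ebea' goto e→12
  12='ebeae' goto ·  ←P2
  13='d' goto b→18 c→14
  14='dc' goto c→15
  15='dcc' goto e→16
  16='dcce' goto c→17
  17='dccec' goto ·  ←P3
  18='db' goto e→19
  19='dbe' goto a→20
  20='dbea' goto c→21
  21='dbeac' goto ·  ←P4
  22='be' goto a→23
  23='bea' goto c→24
  24='beac' goto ·  ←P5

BFS fail/out derivation:
  fail(1) 'b': from fail(0)=0 chase 'b': 0 ⇒ 0;  out=∅∪out(0)=∅
  fail(3) 'a': from fail(0)=0 chase 'a': 0 ⇒ 0;  out=∅∪out(0)=∅
  fail(8) 'e': from fail(0)=0 chase 'e': 0 ⇒ 0;  out=∅∪out(0)=∅
  fail(13) 'd': from fail(0)=0 chase 'd': 0 ⇒ 0;  out=∅∪out(0)=∅
  fail(2) 'bc': from fail(1)=0 chase 'c': 0 ⇒ 0;  out={0}∪out(0)={0}
  fail(4) 'aa': from fail(3)=0 chase 'a': 0 ⇒ 3;  out=∅∪out(3)=∅
  fail(9) 'eb': from fail(8)=0 chase 'b': 0 ⇒ 1;  out=∅∪out(1)=∅
  fail(14) 'dc': from fail(13)=0 chase 'c': 0 ⇒ 0;  out=∅∪out(0)=∅
  fail(18) 'db': from fail(13)=0 chase 'b': 0 ⇒ 1;  out=∅∪out(1)=∅
  fail(22) 'be': from fail(1)=0 chase 'e': 0 ⇒ 8;  out=∅∪out(8)=∅
  fail(5) 'aaa': from fail(4)=3 chase 'a': 3 ⇒ 4;  out=∅∪out(4)=∅
  fail(10) 'ebe': from fail(9)=1 chase 'e': 1 ⇒ 22;  out=∅∪out(22)=∅
  fail(15) 'dcc': from fail(14)=0 chase 'c': 0 ⇒ 0;  out=∅∪out(0)=∅
  fail(19) 'dbe': from fail(18)=1 chase 'e': 1 ⇒ 22;  out=∅∪out(22)=∅
  fail(23) 'bea': from fail(22)=8 chase 'a': 8→0 ⇒ 3;  out=∅∪out(3)=∅
  fail(6) 'aaae': from fail(5)=4 chase 'e': 4→3→0 ⇒ 8;  out=∅∪out(8)=∅
  fail(11) 'ebea': from fail(10)=22 chase 'a': 22 ⇒ 23;  out=∅∪out(23)=∅
  fail(16) 'dcce': from fail(15)=0 chase 'e': 0 ⇒ 8;  out=∅∪out(8)=∅
  fail(20) 'dbea': from fail(19)=22 chase 'a': 22 ⇒ 23;  out=∅∪out(23)=∅
  fail(24) 'beac': from fail(23)=3 chase 'c': 3→0 ⇒ 0;  out={5}∪out(0)={5}
  fail(7) 'aaaeb': from fail(6)=8 chase 'b': 8 ⇒ 9;  out={1}∪out(9)={1}
  fail(12) 'ebeae': from fail(11)=23 chase 'e': 23→3→0 ⇒ 8;  out={2}∪out(8)={2}
  fail(17) 'dccec': from fail(16)=8 chase 'c': 8→0 ⇒ 0;  out={3}∪out(0)={3}
  fail(21) 'dbeac': from fail(20)=23 chase 'c': 23 ⇒ 24;  out={4}∪out(24)={4,5}

Scan:
[0] read 'e'  n0⇒n8
[1] read 'b'  n8⇒n9
[2] read 'e'  n9⇒n10
[3] read 'a'  n10⇒n11
[4] read 'e'  n11⇒n12  ** P2@[0:4]
[5] read 'b'  n12⇒n9 (via fail)
[6] read 'c'  n9⇒n2 (via fail)  ** P0@[5:6]
[7] read 'b'  n2⇒n1 (via fail)
[8] read 'a'  n1⇒n3 (via fail)
[9] read 'a'  n3⇒n4
[10] read 'a'  n4⇒n5
[11] read 'e'  n5⇒n6
[12] read 'b'  n6⇒n7  ** P1@[8:12]
[13] read 'b'  n7⇒n1 (via fail)
[14] read 'c'  n1⇒n2  ** P0@[13:14]
[15] read 'd'  n2⇒n13 (via fail)
[16] read 'c'  n13⇒n14
[17] read 'c'  n14⇒n15
[18] read 'e'  n15⇒n16
[19] read 'c'  n16⇒n17  ** P3@[15:19]
[20] read 'e'  n17⇒n8 (via fail)
[21] read 'b'  n8⇒n9
[22] read 'b'  n9⇒n1 (via fail)
[23] read 'd'  n1⇒n13 (via fail)
[24] read 'd'  n13⇒n13 (via fail)
[25] read 'b'  n13⇒n18
[26] read 'e'  n18⇒n19
[27] read 'a'  n19⇒n20
[28] read 'c'  n20⇒n21  ** P4@[24:28],P5@[25:28]
[29] read 'b'  n21⇒n1 (via fail)
[30] read 'c'  n1⇒n2  ** P0@[29:30]
[31] read 'b'  n2⇒n1 (via fail)
[32] read 'b'  n1⇒n1 (via fail)
[33] read 'c'  n1⇒n2  ** P0@[32:33]
[34] read 'b'  n2⇒n1 (via fail)
[35] read 'e'  n1⇒n22
[36] read 'd'  n22⇒n13 (via fail)
[37] read 'b'  n13⇒n18
[38] read 'e'  n18⇒n19
[39] read 'a'  n19⇒n20
[40] read 'c'  n20⇒n21  ** P4@[36:40],P5@[37:40]
[41] read 'b'  n21⇒n1 (via fail)
[42] read 'e'  n1⇒n22
[43] read 'c'  n22⇒n0 (via fail)
[44] read 'c'  n0⇒n0
[45] read 'c'  n0⇒n0
[46] read 'e'  n0⇒n8
[47] read 'a'  n8⇒n3 (via fail)
[48] read 'a'  n3⇒n4
[49] read 'a'  n4⇒n5
[50] read 'e'  n5⇒n6
[51] read 'c'  n6⇒n0 (via fail)

Matches: [[4,2],[6,0],[12,1],[14,0],[19,3],[28,4],[28,5],[30,0],[33,0],[40,4],[40,5]]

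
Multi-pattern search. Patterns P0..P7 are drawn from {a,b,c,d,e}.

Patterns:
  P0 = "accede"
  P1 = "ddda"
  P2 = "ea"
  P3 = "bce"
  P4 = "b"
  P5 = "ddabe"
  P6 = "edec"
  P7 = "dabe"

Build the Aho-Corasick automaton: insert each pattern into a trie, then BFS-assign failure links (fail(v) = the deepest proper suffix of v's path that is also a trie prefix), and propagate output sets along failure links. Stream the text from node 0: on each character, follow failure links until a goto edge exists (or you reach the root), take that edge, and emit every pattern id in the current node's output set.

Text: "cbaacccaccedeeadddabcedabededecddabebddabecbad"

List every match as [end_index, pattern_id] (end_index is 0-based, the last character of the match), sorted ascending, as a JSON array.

Build automaton:
Trie (insert patterns):
  n0 'ε': a→1 b→13 d→7 e→11
  n1 'a': c→2
  n2 'ac': c→3
  n3 'acc': e→4
  n4 'acce': d→5
  n5 'acced': e→6
  n6 'accede': ·  [P0 ends]
  n7 'd': a→22 d→8
  n8 'dd': a→16 d→9
  n9 'ddd': a→10
  n10 'ddda': ·  [P1 ends]
  n11 'e': a→12 d→19
  n12 'ea': ·  [P2 ends]
  n13 'b': c→14  [P4 ends]
  n14 'bc': e→15
  n15 'bce': ·  [P3 ends]
  n16 'dda': b→17
  n17 'ddab': e→18
  n18 'ddabe': ·  [P5 ends]
  n19 'ed': e→20
  n20 'ede': c→21
  n21 'edec': ·  [P6 ends]
  n22 'da': b→23
  n23 'dab': e→24
  n24 'dabe': ·  [P7 ends]

BFS fail/out derivation:
  n1('a'): parent n0 fail=0; on 'a' 0 → fail=0;  out ∅∪∅=∅
  n7('d'): parent n0 fail=0; on 'd' 0 → fail=0;  out ∅∪∅=∅
  n11('e'): parent n0 fail=0; on 'e' 0 → fail=0;  out ∅∪∅=∅
  n13('b'): parent n0 fail=0; on 'b' 0 → fail=0;  out {4}∪∅={4}
  n2('ac'): parent n1 fail=0; on 'c' 0 → fail=0;  out ∅∪∅=∅
  n8('dd'): parent n7 fail=0; on 'd' 0 → fail=7;  out ∅∪∅=∅
  n12('ea'): parent n11 fail=0; on 'a' 0 → fail=1;  out {2}∪∅={2}
  n14('bc'): parent n13 fail=0; on 'c' 0 → fail=0;  out ∅∪∅=∅
  n19('ed'): parent n11 fail=0; on 'd' 0 → fail=7;  out ∅∪∅=∅
  n22('da'): parent n7 fail=0; on 'a' 0 → fail=1;  out ∅∪∅=∅
  n3('acc'): parent n2 fail=0; on 'c' 0 → fail=0;  out ∅∪∅=∅
  n9('ddd'): parent n8 fail=7; on 'd' 7 → fail=8;  out ∅∪∅=∅
  n15('bce'): parent n14 fail=0; on 'e' 0 → fail=11;  out {3}∪∅={3}
  n16('dda'): parent n8 fail=7; on 'a' 7 → fail=22;  out ∅∪∅=∅
  n20('ede'): parent n19 fail=7; on 'e' 7→0 → fail=11;  out ∅∪∅=∅
  n23('dab'): parent n22 fail=1; on 'b' 1→0 → fail=13;  out ∅∪{4}={4}
  n4('acce'): parent n3 fail=0; on 'e' 0 → fail=11;  out ∅∪∅=∅
  n10('ddda'): parent n9 fail=8; on 'a' 8 → fail=16;  out {1}∪∅={1}
  n17('ddab'): parent n16 fail=22; on 'b' 22 → fail=23;  out ∅∪{4}={4}
  n21('edec'): parent n20 fail=11; on 'c' 11→0 → fail=0;  out {6}∪∅={6}
  n24('dabe'): parent n23 fail=13; on 'e' 13→0 → fail=11;  out {7}∪∅={7}
  n5('acced'): parent n4 fail=11; on 'd' 11 → fail=19;  out ∅∪∅=∅
  n18('ddabe'): parent n17 fail=23; on 'e' 23 → fail=24;  out {5}∪{7}={5,7}
  n6('accede'): parent n5 fail=19; on 'e' 19 → fail=20;  out {0}∪∅={0}

Scan:
i=0 'c': node 0→0
i=1 'b': node 0→13  → match P4@[1:1]
i=2 'a': node 13→1 ·f
i=3 'a': node 1→1 ·f
i=4 'c': node 1→2
i=5 'c': node 2→3
i=6 'c': node 3→0 ·f
i=7 'a': node 0→1
i=8 'c': node 1→2
i=9 'c': node 2→3
i=10 'e': node 3→4
i=11 'd': node 4→5
i=12 'e': node 5→6  → match P0@[7:12]
i=13 'e': node 6→11 ·f
i=14 'a': node 11→12  → match P2@[13:14]
i=15 'd': node 12→7 ·f
i=16 'd': node 7→8
i=17 'd': node 8→9
i=18 'a': node 9→10  → match P1@[15:18]
i=19 'b': node 10→17 ·f  → match P4@[19:19]
i=20 'c': node 17→14 ·f
i=21 'e': node 14→15  → match P3@[19:21]
i=22 'd': node 15→19 ·f
i=23 'a': node 19→22 ·f
i=24 'b': node 22→23  → match P4@[24:24]
i=25 'e': node 23→24  → match P7@[22:25]
i=26 'd': node 24→19 ·f
i=27 'e': node 19→20
i=28 'd': node 20→19 ·f
i=29 'e': node 19→20
i=30 'c': node 20→21  → match P6@[27:30]
i=31 'd': node 21→7 ·f
i=32 'd': node 7→8
i=33 'a': node 8→16
i=34 'b': node 16→17  → match P4@[34:34]
i=35 'e': node 17→18  → match P5@[31:35],P7@[32:35]
i=36 'b': node 18→13 ·f  → match P4@[36:36]
i=37 'd': node 13→7 ·f
i=38 'd': node 7→8
i=39 'a': node 8→16
i=40 'b': node 16→17  → match P4@[40:40]
i=41 'e': node 17→18  → match P5@[37:41],P7@[38:41]
i=42 'c': node 18→0 ·f
i=43 'b': node 0→13  → match P4@[43:43]
i=44 'a': node 13→1 ·f
i=45 'd': node 1→7 ·f

Result: [[1,4],[12,0],[14,2],[18,1],[19,4],[21,3],[24,4],[25,7],[30,6],[34,4],[35,5],[35,7],[36,4],[40,4],[41,5],[41,7],[43,4]]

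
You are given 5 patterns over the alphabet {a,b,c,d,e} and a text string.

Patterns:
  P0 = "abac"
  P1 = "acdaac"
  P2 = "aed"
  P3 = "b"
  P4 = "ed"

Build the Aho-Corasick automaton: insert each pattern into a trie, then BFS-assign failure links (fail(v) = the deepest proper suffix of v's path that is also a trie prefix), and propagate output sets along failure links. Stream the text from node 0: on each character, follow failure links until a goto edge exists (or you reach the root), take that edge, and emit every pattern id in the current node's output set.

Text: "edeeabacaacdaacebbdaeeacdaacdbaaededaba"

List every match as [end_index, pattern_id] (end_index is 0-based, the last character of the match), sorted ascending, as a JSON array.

Construct AC machine:
Trie nodes:
  n0 'ε': a→1 b→12 e→13
  n1 'a': b→2 c→5 e→10
  n2 'ab': a→3
  n3 'aba': c→4
  n4 'abac': ·  ←P0
  n5 'ac': d→6
  n6 'acd': a→7
  n7 'acda': a→8
  n8 'acdaa': c→9
  n9 'acdaac': ·  ←P1
  n10 'ae': d→11
  n11 'aed': ·  ←P2
  n12 'b': ·  ←P3
  n13 'e': d→14
  n14 'ed': ·  ←P4

Failure links (BFS by depth):
  fail(1) 'a': from fail(0)=0 chase 'a': 0 ⇒ 0;  out=∅∪out(0)=∅
  fail(12) 'b': from fail(0)=0 chase 'b': 0 ⇒ 0;  out={3}∪out(0)={3}
  fail(13) 'e': from fail(0)=0 chase 'e': 0 ⇒ 0;  out=∅∪out(0)=∅
  fail(2) 'ab': from fail(1)=0 chase 'b': 0 ⇒ 12;  out=∅∪out(12)={3}
  fail(5) 'ac': from fail(1)=0 chase 'c': 0 ⇒ 0;  out=∅∪out(0)=∅
  fail(10) 'ae': from fail(1)=0 chase 'e': 0 ⇒ 13;  out=∅∪out(13)=∅
  fail(14) 'ed': from fail(13)=0 chase 'd': 0 ⇒ 0;  out={4}∪out(0)={4}
  fail(3) 'aba': from fail(2)=12 chase 'a': 12→0 ⇒ 1;  out=∅∪out(1)=∅
  fail(6) 'acd': from fail(5)=0 chase 'd': 0 ⇒ 0;  out=∅∪out(0)=∅
  fail(11) 'aed': from fail(10)=13 chase 'd': 13 ⇒ 14;  out={2}∪out(14)={2,4}
  fail(4) 'abac': from fail(3)=1 chase 'c': 1 ⇒ 5;  out={0}∪out(5)={0}
  fail(7) 'acda': from fail(6)=0 chase 'a': 0 ⇒ 1;  out=∅∪out(1)=∅
  fail(8) 'acdaa': from fail(7)=1 chase 'a': 1→0 ⇒ 1;  out=∅∪out(1)=∅
  fail(9) 'acdaac': from fail(8)=1 chase 'c': 1 ⇒ 5;  out={1}∪out(5)={1}

Run:
i=0 'e': node 0→13
i=1 'd': node 13→14  → match P4@[0:1]
i=2 'e': node 14→13 ·f
i=3 'e': node 13→13 ·f
i=4 'a': node 13→1 ·f
i=5 'b': node 1→2  → match P3@[5:5]
i=6 'a': node 2→3
i=7 'c': node 3→4  → match P0@[4:7]
i=8 'a': node 4→1 ·f
i=9 'a': node 1→1 ·f
i=10 'c': node 1→5
i=11 'd': node 5→6
i=12 'a': node 6→7
i=13 'a': node 7→8
i=14 'c': node 8→9  → match P1@[9:14]
i=15 'e': node 9→13 ·f
i=16 'b': node 13→12 ·f  → match P3@[16:16]
i=17 'b': node 12→12 ·f  → match P3@[17:17]
i=18 'd': node 12→0 ·f
i=19 'a': node 0→1
i=20 'e': node 1→10
i=21 'e': node 10→13 ·f
i=22 'a': node 13→1 ·f
i=23 'c': node 1→5
i=24 'd': node 5→6
i=25 'a': node 6→7
i=26 'a': node 7→8
i=27 'c': node 8→9  → match P1@[22:27]
i=28 'd': node 9→6 ·f
i=29 'b': node 6→12 ·f  → match P3@[29:29]
i=30 'a': node 12→1 ·f
i=31 'a': node 1→1 ·f
i=32 'e': node 1→10
i=33 'd': node 10→11  → match P2@[31:33],P4@[32:33]
i=34 'e': node 11→13 ·f
i=35 'd': node 13→14  → match P4@[34:35]
i=36 'a': node 14→1 ·f
i=37 'b': node 1→2  → match P3@[37:37]
i=38 'a': node 2→3

Matches: [[1,4],[5,3],[7,0],[14,1],[16,3],[17,3],[27,1],[29,3],[33,2],[33,4],[35,4],[37,3]]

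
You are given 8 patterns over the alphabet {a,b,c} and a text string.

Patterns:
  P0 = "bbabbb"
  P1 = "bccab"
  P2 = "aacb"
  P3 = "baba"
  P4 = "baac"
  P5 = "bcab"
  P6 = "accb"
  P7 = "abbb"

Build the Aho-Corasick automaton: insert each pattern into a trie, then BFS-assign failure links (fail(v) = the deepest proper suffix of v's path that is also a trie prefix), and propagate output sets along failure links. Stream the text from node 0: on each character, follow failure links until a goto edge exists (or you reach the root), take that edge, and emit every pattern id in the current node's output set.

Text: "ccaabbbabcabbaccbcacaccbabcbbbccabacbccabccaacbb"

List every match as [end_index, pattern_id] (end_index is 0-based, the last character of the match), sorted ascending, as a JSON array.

Construct AC machine:
Trie nodes:
  0='ε' goto a→11 b→1
  1='b' goto a→15 b→2 c→7
  2='bb' goto a→3
  3='bba' goto b→4
  4='bbab' goto b→5
  5='bbabb' goto b→6
  6='bbabbb' goto ·  ←P0
  7='bc' goto a→20 c→8
  8='bcc' goto a→9
  9='bcca' goto b→10
  10='bccab' goto ·  ←P1
  11='a' goto a→12 b→25 c→22
  12='aa' goto c→13
  13='aac' goto b→14
  14='aacb' goto ·  ←P2
  15='ba' goto a→18 b→16
  16='bab' goto a→17
  17='baba' goto ·  ←P3
  18='baa' goto c→19
  19='baac' goto ·  ←P4
  20='bca' goto b→21
  21='bcab' goto ·  ←P5
  22='ac' goto c→23
  23='acc' goto b→24
  24='accb' goto ·  ←P6
  25='ab' goto b→26
  26='abb' goto b→27
  27='abbb' goto ·  ←P7

BFS fail/out derivation:
  n1('b'): parent n0 fail=0; on 'b' 0 → fail=0;  out ∅∪∅=∅
  n11('a'): parent n0 fail=0; on 'a' 0 → fail=0;  out ∅∪∅=∅
  n2('bb'): parent n1 fail=0; on 'b' 0 → fail=1;  out ∅∪∅=∅
  n7('bc'): parent n1 fail=0; on 'c' 0 → fail=0;  out ∅∪∅=∅
  n12('aa'): parent n11 fail=0; on 'a' 0 → fail=11;  out ∅∪∅=∅
  n15('ba'): parent n1 fail=0; on 'a' 0 → fail=11;  out ∅∪∅=∅
  n22('ac'): parent n11 fail=0; on 'c' 0 → fail=0;  out ∅∪∅=∅
  n25('ab'): parent n11 fail=0; on 'b' 0 → fail=1;  out ∅∪∅=∅
  n3('bba'): parent n2 fail=1; on 'a' 1 → fail=15;  out ∅∪∅=∅
  n8('bcc'): parent n7 fail=0; on 'c' 0 → fail=0;  out ∅∪∅=∅
  n13('aac'): parent n12 fail=11; on 'c' 11 → fail=22;  out ∅∪∅=∅
  n16('bab'): parent n15 fail=11; on 'b' 11 → fail=25;  out ∅∪∅=∅
  n18('baa'): parent n15 fail=11; on 'a' 11 → fail=12;  out ∅∪∅=∅
  n20('bca'): parent n7 fail=0; on 'a' 0 → fail=11;  out ∅∪∅=∅
  n23('acc'): parent n22 fail=0; on 'c' 0 → fail=0;  out ∅∪∅=∅
  n26('abb'): parent n25 fail=1; on 'b' 1 → fail=2;  out ∅∪∅=∅
  n4('bbab'): parent n3 fail=15; on 'b' 15 → fail=16;  out ∅∪∅=∅
  n9('bcca'): parent n8 fail=0; on 'a' 0 → fail=11;  out ∅∪∅=∅
  n14('aacb'): parent n13 fail=22; on 'b' 22→0 → fail=1;  out {2}∪∅={2}
  n17('baba'): parent n16 fail=25; on 'a' 25→1 → fail=15;  out {3}∪∅={3}
  n19('baac'): parent n18 fail=12; on 'c' 12 → fail=13;  out {4}∪∅={4}
  n21('bcab'): parent n20 fail=11; on 'b' 11 → fail=25;  out {5}∪∅={5}
  n24('accb'): parent n23 fail=0; on 'b' 0 → fail=1;  out {6}∪∅={6}
  n27('abbb'): parent n26 fail=2; on 'b' 2→1 → fail=2;  out {7}∪∅={7}
  n5('bbabb'): parent n4 fail=16; on 'b' 16→25 → fail=26;  out ∅∪∅=∅
  n10('bccab'): parent n9 fail=11; on 'b' 11 → fail=25;  out {1}∪∅={1}
  n6('bbabbb'): parent n5 fail=26; on 'b' 26 → fail=27;  out {0}∪{7}={0,7}

Text stream:
[0] read 'c'  n0⇒n0
[1] read 'c'  n0⇒n0
[2] read 'a'  n0⇒n11
[3] read 'a'  n11⇒n12
[4] read 'b'  n12⇒n25 ·f
[5] read 'b'  n25⇒n26
[6] read 'b'  n26⇒n27  → match P7@[3:6]
[7] read 'a'  n27⇒n3 ·f
[8] read 'b'  n3⇒n4
[9] read 'c'  n4⇒n7 ·f
[10] read 'a'  n7⇒n20
[11] read 'b'  n20⇒n21  → match P5@[8:11]
[12] read 'b'  n21⇒n26 ·f
[13] read 'a'  n26⇒n3 ·f
[14] read 'c'  n3⇒n22 ·f
[15] read 'c'  n22⇒n23
[16] read 'b'  n23⇒n24  → match P6@[13:16]
[17] read 'c'  n24⇒n7 ·f
[18] read 'a'  n7⇒n20
[19] read 'c'  n20⇒n22 ·f
[20] read 'a'  n22⇒n11 ·f
[21] read 'c'  n11⇒n22
[22] read 'c'  n22⇒n23
[23] read 'b'  n23⇒n24  → match P6@[20:23]
[24] read 'a'  n24⇒n15 ·f
[25] read 'b'  n15⇒n16
[26] read 'c'  n16⇒n7 ·f
[27] read 'b'  n7⇒n1 ·f
[28] read 'b'  n1⇒n2
[29] read 'b'  n2⇒n2 ·f
[30] read 'c'  n2⇒n7 ·f
[31] read 'c'  n7⇒n8
[32] read 'a'  n8⇒n9
[33] read 'b'  n9⇒n10  → match P1@[29:33]
[34] read 'a'  n10⇒n15 ·f
[35] read 'c'  n15⇒n22 ·f
[36] read 'b'  n22⇒n1 ·f
[37] read 'c'  n1⇒n7
[38] read 'c'  n7⇒n8
[39] read 'a'  n8⇒n9
[40] read 'b'  n9⇒n10  → match P1@[36:40]
[41] read 'c'  n10⇒n7 ·f
[42] read 'c'  n7⇒n8
[43] read 'a'  n8⇒n9
[44] read 'a'  n9⇒n12 ·f
[45] read 'c'  n12⇒n13
[46] read 'b'  n13⇒n14  → match P2@[43:46]
[47] read 'b'  n14⇒n2 ·f

Result: [[6,7],[11,5],[16,6],[23,6],[33,1],[40,1],[46,2]]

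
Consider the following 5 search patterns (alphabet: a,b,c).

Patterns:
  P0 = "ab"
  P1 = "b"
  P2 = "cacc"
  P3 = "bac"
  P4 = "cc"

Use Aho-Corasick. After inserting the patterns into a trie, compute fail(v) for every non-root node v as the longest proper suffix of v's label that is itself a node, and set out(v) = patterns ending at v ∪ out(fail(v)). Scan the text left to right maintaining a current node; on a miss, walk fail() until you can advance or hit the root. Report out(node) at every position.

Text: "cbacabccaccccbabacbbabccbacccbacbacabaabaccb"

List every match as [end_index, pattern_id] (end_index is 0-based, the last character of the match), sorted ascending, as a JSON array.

Build automaton:
Trie (insert patterns):
  n0 'ε': a→1 b→3 c→4
  n1 'a': b→2
  n2 'ab': ·  [P0 ends]
  n3 'b': a→8  [P1 ends]
  n4 'c': a→5 c→10
  n5 'ca': c→6
  n6 'cac': c→7
  n7 'cacc': ·  [P2 ends]
  n8 'ba': c→9
  n9 'bac': ·  [P3 ends]
  n10 'cc': ·  [P4 ends]

Failure links (BFS by depth):
  fail(1) 'a': from fail(0)=0 chase 'a': 0 ⇒ 0;  out=∅∪out(0)=∅
  fail(3) 'b': from fail(0)=0 chase 'b': 0 ⇒ 0;  out={1}∪out(0)={1}
  fail(4) 'c': from fail(0)=0 chase 'c': 0 ⇒ 0;  out=∅∪out(0)=∅
  fail(2) 'ab': from fail(1)=0 chase 'b': 0 ⇒ 3;  out={0}∪out(3)={0,1}
  fail(5) 'ca': from fail(4)=0 chase 'a': 0 ⇒ 1;  out=∅∪out(1)=∅
  fail(8) 'ba': from fail(3)=0 chase 'a': 0 ⇒ 1;  out=∅∪out(1)=∅
  fail(10) 'cc': from fail(4)=0 chase 'c': 0 ⇒ 4;  out={4}∪out(4)={4}
  fail(6) 'cac': from fail(5)=1 chase 'c': 1→0 ⇒ 4;  out=∅∪out(4)=∅
  fail(9) 'bac': from fail(8)=1 chase 'c': 1→0 ⇒ 4;  out={3}∪out(4)={3}
  fail(7) 'cacc': from fail(6)=4 chase 'c': 4 ⇒ 10;  out={2}∪out(10)={2,4}

Text stream:
i=0 'c': node 0→4
i=1 'b': node 4→3 ·f  emit P1@[1:1]
i=2 'a': node 3→8
i=3 'c': node 8→9  emit P3@[1:3]
i=4 'a': node 9→5 ·f
i=5 'b': node 5→2 ·f  emit P0@[4:5],P1@[5:5]
i=6 'c': node 2→4 ·f
i=7 'c': node 4→10  emit P4@[6:7]
i=8 'a': node 10→5 ·f
i=9 'c': node 5→6
i=10 'c': node 6→7  emit P2@[7:10],P4@[9:10]
i=11 'c': node 7→10 ·f  emit P4@[10:11]
i=12 'c': node 10→10 ·f  emit P4@[11:12]
i=13 'b': node 10→3 ·f  emit P1@[13:13]
i=14 'a': node 3→8
i=15 'b': node 8→2 ·f  emit P0@[14:15],P1@[15:15]
i=16 'a': node 2→8 ·f
i=17 'c': node 8→9  emit P3@[15:17]
i=18 'b': node 9→3 ·f  emit P1@[18:18]
i=19 'b': node 3→3 ·f  emit P1@[19:19]
i=20 'a': node 3→8
i=21 'b': node 8→2 ·f  emit P0@[20:21],P1@[21:21]
i=22 'c': node 2→4 ·f
i=23 'c': node 4→10  emit P4@[22:23]
i=24 'b': node 10→3 ·f  emit P1@[24:24]
i=25 'a': node 3→8
i=26 'c': node 8→9  emit P3@[24:26]
i=27 'c': node 9→10 ·f  emit P4@[26:27]
i=28 'c': node 10→10 ·f  emit P4@[27:28]
i=29 'b': node 10→3 ·f  emit P1@[29:29]
i=30 'a': node 3→8
i=31 'c': node 8→9  emit P3@[29:31]
i=32 'b': node 9→3 ·f  emit P1@[32:32]
i=33 'a': node 3→8
i=34 'c': node 8→9  emit P3@[32:34]
i=35 'a': node 9→5 ·f
i=36 'b': node 5→2 ·f  emit P0@[35:36],P1@[36:36]
i=37 'a': node 2→8 ·f
i=38 'a': node 8→1 ·f
i=39 'b': node 1→2  emit P0@[38:39],P1@[39:39]
i=40 'a': node 2→8 ·f
i=41 'c': node 8→9  emit P3@[39:41]
i=42 'c': node 9→10 ·f  emit P4@[41:42]
i=43 'b': node 10→3 ·f  emit P1@[43:43]

Result: [[1,1],[3,3],[5,0],[5,1],[7,4],[10,2],[10,4],[11,4],[12,4],[13,1],[15,0],[15,1],[17,3],[18,1],[19,1],[21,0],[21,1],[23,4],[24,1],[26,3],[27,4],[28,4],[29,1],[31,3],[32,1],[34,3],[36,0],[36,1],[39,0],[39,1],[41,3],[42,4],[43,1]]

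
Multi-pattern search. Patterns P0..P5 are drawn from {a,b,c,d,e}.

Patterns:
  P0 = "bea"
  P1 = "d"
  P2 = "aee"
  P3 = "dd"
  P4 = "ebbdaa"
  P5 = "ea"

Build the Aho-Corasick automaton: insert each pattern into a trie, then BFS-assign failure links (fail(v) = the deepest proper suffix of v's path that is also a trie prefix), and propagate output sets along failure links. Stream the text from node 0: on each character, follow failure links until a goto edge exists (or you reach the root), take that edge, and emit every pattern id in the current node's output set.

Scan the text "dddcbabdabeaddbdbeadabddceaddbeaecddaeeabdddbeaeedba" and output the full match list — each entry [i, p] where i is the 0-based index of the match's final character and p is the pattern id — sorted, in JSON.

Build automaton:
Trie (insert patterns):
  n0 'ε': a→5 b→1 d→4 e→9
  n1 'b': e→2
  n2 'be': a→3
  n3 'bea': ·  [P0 ends]
  n4 'd': d→8  [P1 ends]
  n5 'a': e→6
  n6 'ae': e→7
  n7 'aee': ·  [P2 ends]
  n8 'dd': ·  [P3 ends]
  n9 'e': a→15 b→10
  n10 'eb': b→11
  n11 'ebb': d→12
  n12 'ebbd': a→13
  n13 'ebbda': a→14
  n14 'ebbdaa': ·  [P4 ends]
  n15 'ea': ·  [P5 ends]

BFS fail/out derivation:
  fail(1) 'b': from fail(0)=0 chase 'b': 0 ⇒ 0;  out=∅∪out(0)=∅
  fail(4) 'd': from fail(0)=0 chase 'd': 0 ⇒ 0;  out={1}∪out(0)={1}
  fail(5) 'a': from fail(0)=0 chase 'a': 0 ⇒ 0;  out=∅∪out(0)=∅
  fail(9) 'e': from fail(0)=0 chase 'e': 0 ⇒ 0;  out=∅∪out(0)=∅
  fail(2) 'be': from fail(1)=0 chase 'e': 0 ⇒ 9;  out=∅∪out(9)=∅
  fail(6) 'ae': from fail(5)=0 chase 'e': 0 ⇒ 9;  out=∅∪out(9)=∅
  fail(8) 'dd': from fail(4)=0 chase 'd': 0 ⇒ 4;  out={3}∪out(4)={1,3}
  fail(10) 'eb': from fail(9)=0 chase 'b': 0 ⇒ 1;  out=∅∪out(1)=∅
  fail(15) 'ea': from fail(9)=0 chase 'a': 0 ⇒ 5;  out={5}∪out(5)={5}
  fail(3) 'bea': from fail(2)=9 chase 'a': 9 ⇒ 15;  out={0}∪out(15)={0,5}
  fail(7) 'aee': from fail(6)=9 chase 'e': 9→0 ⇒ 9;  out={2}∪out(9)={2}
  fail(11) 'ebb': from fail(10)=1 chase 'b': 1→0 ⇒ 1;  out=∅∪out(1)=∅
  fail(12) 'ebbd': from fail(11)=1 chase 'd': 1→0 ⇒ 4;  out=∅∪out(4)={1}
  fail(13) 'ebbda': from fail(12)=4 chase 'a': 4→0 ⇒ 5;  out=∅∪out(5)=∅
  fail(14) 'ebbdaa': from fail(13)=5 chase 'a': 5→0 ⇒ 5;  out={4}∪out(5)={4}

Scan:
i=0 'd': node 0→4  ** P1@[0:0]
i=1 'd': node 4→8  ** P1@[1:1],P3@[0:1]
i=2 'd': node 8→8 ·f  ** P1@[2:2],P3@[1:2]
i=3 'c': node 8→0 ·f
i=4 'b': node 0→1
i=5 'a': node 1→5 ·f
i=6 'b': node 5→1 ·f
i=7 'd': node 1→4 ·f  ** P1@[7:7]
i=8 'a': node 4→5 ·f
i=9 'b': node 5→1 ·f
i=10 'e': node 1→2
i=11 'a': node 2→3  ** P0@[9:11],P5@[10:11]
i=12 'd': node 3→4 ·f  ** P1@[12:12]
i=13 'd': node 4→8  ** P1@[13:13],P3@[12:13]
i=14 'b': node 8→1 ·f
i=15 'd': node 1→4 ·f  ** P1@[15:15]
i=16 'b': node 4→1 ·f
i=17 'e': node 1→2
i=18 'a': node 2→3  ** P0@[16:18],P5@[17:18]
i=19 'd': node 3→4 ·f  ** P1@[19:19]
i=20 'a': node 4→5 ·f
i=21 'b': node 5→1 ·f
i=22 'd': node 1→4 ·f  ** P1@[22:22]
i=23 'd': node 4→8  ** P1@[23:23],P3@[22:23]
i=24 'c': node 8→0 ·f
i=25 'e': node 0→9
i=26 'a': node 9→15  ** P5@[25:26]
i=27 'd': node 15→4 ·f  ** P1@[27:27]
i=28 'd': node 4→8  ** P1@[28:28],P3@[27:28]
i=29 'b': node 8→1 ·f
i=30 'e': node 1→2
i=31 'a': node 2→3  ** P0@[29:31],P5@[30:31]
i=32 'e': node 3→6 ·f
i=33 'c': node 6→0 ·f
i=34 'd': node 0→4  ** P1@[34:34]
i=35 'd': node 4→8  ** P1@[35:35],P3@[34:35]
i=36 'a': node 8→5 ·f
i=37 'e': node 5→6
i=38 'e': node 6→7  ** P2@[36:38]
i=39 'a': node 7→15 ·f  ** P5@[38:39]
i=40 'b': node 15→1 ·f
i=41 'd': node 1→4 ·f  ** P1@[41:41]
i=42 'd': node 4→8  ** P1@[42:42],P3@[41:42]
i=43 'd': node 8→8 ·f  ** P1@[43:43],P3@[42:43]
i=44 'b': node 8→1 ·f
i=45 'e': node 1→2
i=46 'a': node 2→3  ** P0@[44:46],P5@[45:46]
i=47 'e': node 3→6 ·f
i=48 'e': node 6→7  ** P2@[46:48]
i=49 'd': node 7→4 ·f  ** P1@[49:49]
i=50 'b': node 4→1 ·f
i=51 'a': node 1→5 ·f

Result: [[0,1],[1,1],[1,3],[2,1],[2,3],[7,1],[11,0],[11,5],[12,1],[13,1],[13,3],[15,1],[18,0],[18,5],[19,1],[22,1],[23,1],[23,3],[26,5],[27,1],[28,1],[28,3],[31,0],[31,5],[34,1],[35,1],[35,3],[38,2],[39,5],[41,1],[42,1],[42,3],[43,1],[43,3],[46,0],[46,5],[48,2],[49,1]]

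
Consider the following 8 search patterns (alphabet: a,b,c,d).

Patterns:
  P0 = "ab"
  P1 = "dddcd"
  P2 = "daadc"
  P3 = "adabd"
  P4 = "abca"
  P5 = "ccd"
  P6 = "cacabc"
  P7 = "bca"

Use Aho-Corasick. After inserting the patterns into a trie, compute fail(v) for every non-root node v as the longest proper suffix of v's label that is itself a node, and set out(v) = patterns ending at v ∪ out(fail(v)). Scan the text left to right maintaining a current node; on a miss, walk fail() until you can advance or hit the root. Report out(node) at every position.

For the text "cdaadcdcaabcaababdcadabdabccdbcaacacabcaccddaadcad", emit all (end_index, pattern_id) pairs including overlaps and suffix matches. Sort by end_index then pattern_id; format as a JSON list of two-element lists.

Build:
Trie nodes:
  n0 'ε': a→1 b→26 c→18 d→3
  n1 'a': b→2 d→12
  n2 'ab': c→16  ←P0
  n3 'd': a→8 d→4
  n4 'dd': d→5
  n5 'ddd': c→6
  n6 'dddc': d→7
  n7 'dddcd': ·  ←P1
  n8 'da': a→9
  n9 'daa': d→10
  n10 'daad': c→11
  n11 'daadc': ·  ←P2
  n12 'ad': a→13
  n13 'ada': b→14
  n14 'adab': d→15
  n15 'adabd': ·  ←P3
  n16 'abc': a→17
  n17 'abca': ·  ←P4
  n18 'c': a→21 c→19
  n19 'cc': d→20
  n20 'ccd': ·  ←P5
  n21 'ca': c→22
  n22 'cac': a→23
  n23 'caca': b→24
  n24 'cacab': c→25
  n25 'cacabc': ·  ←P6
  n26 'b': c→27
  n27 'bc': a→28
  n28 'bca': ·  ←P7

Failure links (BFS by depth):
  n1('a'): parent n0 fail=0; on 'a' 0 → fail=0;  out ∅∪∅=∅
  n3('d'): parent n0 fail=0; on 'd' 0 → fail=0;  out ∅∪∅=∅
  n18('c'): parent n0 fail=0; on 'c' 0 → fail=0;  out ∅∪∅=∅
  n26('b'): parent n0 fail=0; on 'b' 0 → fail=0;  out ∅∪∅=∅
  n2('ab'): parent n1 fail=0; on 'b' 0 → fail=26;  out {0}∪∅={0}
  n4('dd'): parent n3 fail=0; on 'd' 0 → fail=3;  out ∅∪∅=∅
  n8('da'): parent n3 fail=0; on 'a' 0 → fail=1;  out ∅∪∅=∅
  n12('ad'): parent n1 fail=0; on 'd' 0 → fail=3;  out ∅∪∅=∅
  n19('cc'): parent n18 fail=0; on 'c' 0 → fail=18;  out ∅∪∅=∅
  n21('ca'): parent n18 fail=0; on 'a' 0 → fail=1;  out ∅∪∅=∅
  n27('bc'): parent n26 fail=0; on 'c' 0 → fail=18;  out ∅∪∅=∅
  n5('ddd'): parent n4 fail=3; on 'd' 3 → fail=4;  out ∅∪∅=∅
  n9('daa'): parent n8 fail=1; on 'a' 1→0 → fail=1;  out ∅∪∅=∅
  n13('ada'): parent n12 fail=3; on 'a' 3 → fail=8;  out ∅∪∅=∅
  n16('abc'): parent n2 fail=26; on 'c' 26 → fail=27;  out ∅∪∅=∅
  n20('ccd'): parent n19 fail=18; on 'd' 18→0 → fail=3;  out {5}∪∅={5}
  n22('cac'): parent n21 fail=1; on 'c' 1→0 → fail=18;  out ∅∪∅=∅
  n28('bca'): parent n27 fail=18; on 'a' 18 → fail=21;  out {7}∪∅={7}
  n6('dddc'): parent n5 fail=4; on 'c' 4→3→0 → fail=18;  out ∅∪∅=∅
  n10('daad'): parent n9 fail=1; on 'd' 1 → fail=12;  out ∅∪∅=∅
  n14('adab'): parent n13 fail=8; on 'b' 8→1 → fail=2;  out ∅∪{0}={0}
  n17('abca'): parent n16 fail=27; on 'a' 27 → fail=28;  out {4}∪{7}={4,7}
  n23('caca'): parent n22 fail=18; on 'a' 18 → fail=21;  out ∅∪∅=∅
  n7('dddcd'): parent n6 fail=18; on 'd' 18→0 → fail=3;  out {1}∪∅={1}
  n11('daadc'): parent n10 fail=12; on 'c' 12→3→0 → fail=18;  out {2}∪∅={2}
  n15('adabd'): parent n14 fail=2; on 'd' 2→26→0 → fail=3;  out {3}∪∅={3}
  n24('cacab'): parent n23 fail=21; on 'b' 21→1 → fail=2;  out ∅∪{0}={0}
  n25('cacabc'): parent n24 fail=2; on 'c' 2 → fail=16;  out {6}∪∅={6}

Run:
i=0 'c': node 0→18
i=1 'd': node 18→3 (fail-walked)
i=2 'a': node 3→8
i=3 'a': node 8→9
i=4 'd': node 9→10
i=5 'c': node 10→11  → match P2@[1:5]
i=6 'd': node 11→3 (fail-walked)
i=7 'c': node 3→18 (fail-walked)
i=8 'a': node 18→21
i=9 'a': node 21→1 (fail-walked)
i=10 'b': node 1→2  → match P0@[9:10]
i=11 'c': node 2→16
i=12 'a': node 16→17  → match P4@[9:12],P7@[10:12]
i=13 'a': node 17→1 (fail-walked)
i=14 'b': node 1→2  → match P0@[13:14]
i=15 'a': node 2→1 (fail-walked)
i=16 'b': node 1→2  → match P0@[15:16]
i=17 'd': node 2→3 (fail-walked)
i=18 'c': node 3→18 (fail-walked)
i=19 'a': node 18→21
i=20 'd': node 21→12 (fail-walked)
i=21 'a': node 12→13
i=22 'b': node 13→14  → match P0@[21:22]
i=23 'd': node 14→15  → match P3@[19:23]
i=24 'a': node 15→8 (fail-walked)
i=25 'b': node 8→2 (fail-walked)  → match P0@[24:25]
i=26 'c': node 2→16
i=27 'c': node 16→19 (fail-walked)
i=28 'd': node 19→20  → match P5@[26:28]
i=29 'b': node 20→26 (fail-walked)
i=30 'c': node 26→27
i=31 'a': node 27→28  → match P7@[29:31]
i=32 'a': node 28→1 (fail-walked)
i=33 'c': node 1→18 (fail-walked)
i=34 'a': node 18→21
i=35 'c': node 21→22
i=36 'a': node 22→23
i=37 'b': node 23→24  → match P0@[36:37]
i=38 'c': node 24→25  → match P6@[33:38]
i=39 'a': node 25→17 (fail-walked)  → match P4@[36:39],P7@[37:39]
i=40 'c': node 17→22 (fail-walked)
i=41 'c': node 22→19 (fail-walked)
i=42 'd': node 19→20  → match P5@[40:42]
i=43 'd': node 20→4 (fail-walked)
i=44 'a': node 4→8 (fail-walked)
i=45 'a': node 8→9
i=46 'd': node 9→10
i=47 'c': node 10→11  → match P2@[43:47]
i=48 'a': node 11→21 (fail-walked)
i=49 'd': node 21→12 (fail-walked)

Result: [[5,2],[10,0],[12,4],[12,7],[14,0],[16,0],[22,0],[23,3],[25,0],[28,5],[31,7],[37,0],[38,6],[39,4],[39,7],[42,5],[47,2]]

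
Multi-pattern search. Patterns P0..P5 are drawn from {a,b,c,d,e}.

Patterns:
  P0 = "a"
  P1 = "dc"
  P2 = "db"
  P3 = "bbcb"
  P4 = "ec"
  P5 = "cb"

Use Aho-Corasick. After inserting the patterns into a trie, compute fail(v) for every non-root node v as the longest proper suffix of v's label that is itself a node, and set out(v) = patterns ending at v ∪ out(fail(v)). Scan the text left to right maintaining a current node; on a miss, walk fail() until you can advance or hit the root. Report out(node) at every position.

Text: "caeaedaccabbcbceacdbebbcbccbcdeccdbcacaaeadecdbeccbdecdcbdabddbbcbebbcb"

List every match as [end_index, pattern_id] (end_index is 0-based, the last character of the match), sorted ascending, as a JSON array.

Build automaton:
Trie nodes:
  0='ε' goto a→1 b→5 c→11 d→2 e→9
  1='a' goto ·  [P0 ends]
  2='d' goto b→4 c→3
  3='dc' goto ·  [P1 ends]
  4='db' goto ·  [P2 ends]
  5='b' goto b→6
  6='bb' goto c→7
  7='bbc' goto b→8
  8='bbcb' goto ·  [P3 ends]
  9='e' goto c→10
  10='ec' goto ·  [P4 ends]
  11='c' goto b→12
  12='cb' goto ·  [P5 ends]

Failure links (BFS by depth):
  fail(1) 'a': from fail(0)=0 chase 'a': 0 ⇒ 0;  out={0}∪out(0)={0}
  fail(2) 'd': from fail(0)=0 chase 'd': 0 ⇒ 0;  out=∅∪out(0)=∅
  fail(5) 'b': from fail(0)=0 chase 'b': 0 ⇒ 0;  out=∅∪out(0)=∅
  fail(9) 'e': from fail(0)=0 chase 'e': 0 ⇒ 0;  out=∅∪out(0)=∅
  fail(11) 'c': from fail(0)=0 chase 'c': 0 ⇒ 0;  out=∅∪out(0)=∅
  fail(3) 'dc': from fail(2)=0 chase 'c': 0 ⇒ 11;  out={1}∪out(11)={1}
  fail(4) 'db': from fail(2)=0 chase 'b': 0 ⇒ 5;  out={2}∪out(5)={2}
  fail(6) 'bb': from fail(5)=0 chase 'b': 0 ⇒ 5;  out=∅∪out(5)=∅
  fail(10) 'ec': from fail(9)=0 chase 'c': 0 ⇒ 11;  out={4}∪out(11)={4}
  fail(12) 'cb': from fail(11)=0 chase 'b': 0 ⇒ 5;  out={5}∪out(5)={5}
  fail(7) 'bbc': from fail(6)=5 chase 'c': 5→0 ⇒ 11;  out=∅∪out(11)=∅
  fail(8) 'bbcb': from fail(7)=11 chase 'b': 11 ⇒ 12;  out={3}∪out(12)={3,5}

Text stream:
pos 0 'c': at 11
pos 1 'a': at 1 (via fail)  emit P0@[1:1]
pos 2 'e': at 9 (via fail)
pos 3 'a': at 1 (via fail)  emit P0@[3:3]
pos 4 'e': at 9 (via fail)
pos 5 'd': at 2 (via fail)
pos 6 'a': at 1 (via fail)  emit P0@[6:6]
pos 7 'c': at 11 (via fail)
pos 8 'c': at 11 (via fail)
pos 9 'a': at 1 (via fail)  emit P0@[9:9]
pos 10 'b': at 5 (via fail)
pos 11 'b': at 6
pos 12 'c': at 7
pos 13 'b': at 8  emit P3@[10:13],P5@[12:13]
pos 14 'c': at 11 (via fail)
pos 15 'e': at 9 (via fail)
pos 16 'a': at 1 (via fail)  emit P0@[16:16]
pos 17 'c': at 11 (via fail)
pos 18 'd': at 2 (via fail)
pos 19 'b': at 4  emit P2@[18:19]
pos 20 'e': at 9 (via fail)
pos 21 'b': at 5 (via fail)
pos 22 'b': at 6
pos 23 'c': at 7
pos 24 'b': at 8  emit P3@[21:24],P5@[23:24]
pos 25 'c': at 11 (via fail)
pos 26 'c': at 11 (via fail)
pos 27 'b': at 12  emit P5@[26:27]
pos 28 'c': at 11 (via fail)
pos 29 'd': at 2 (via fail)
pos 30 'e': at 9 (via fail)
pos 31 'c': at 10  emit P4@[30:31]
pos 32 'c': at 11 (via fail)
pos 33 'd': at 2 (via fail)
pos 34 'b': at 4  emit P2@[33:34]
pos 35 'c': at 11 (via fail)
pos 36 'a': at 1 (via fail)  emit P0@[36:36]
pos 37 'c': at 11 (via fail)
pos 38 'a': at 1 (via fail)  emit P0@[38:38]
pos 39 'a': at 1 (via fail)  emit P0@[39:39]
pos 40 'e': at 9 (via fail)
pos 41 'a': at 1 (via fail)  emit P0@[41:41]
pos 42 'd': at 2 (via fail)
pos 43 'e': at 9 (via fail)
pos 44 'c': at 10  emit P4@[43:44]
pos 45 'd': at 2 (via fail)
pos 46 'b': at 4  emit P2@[45:46]
pos 47 'e': at 9 (via fail)
pos 48 'c': at 10  emit P4@[47:48]
pos 49 'c': at 11 (via fail)
pos 50 'b': at 12  emit P5@[49:50]
pos 51 'd': at 2 (via fail)
pos 52 'e': at 9 (via fail)
pos 53 'c': at 10  emit P4@[52:53]
pos 54 'd': at 2 (via fail)
pos 55 'c': at 3  emit P1@[54:55]
pos 56 'b': at 12 (via fail)  emit P5@[55:56]
pos 57 'd': at 2 (via fail)
pos 58 'a': at 1 (via fail)  emit P0@[58:58]
pos 59 'b': at 5 (via fail)
pos 60 'd': at 2 (via fail)
pos 61 'd': at 2 (via fail)
pos 62 'b': at 4  emit P2@[61:62]
pos 63 'b': at 6 (via fail)
pos 64 'c': at 7
pos 65 'b': at 8  emit P3@[62:65],P5@[64:65]
pos 66 'e': at 9 (via fail)
pos 67 'b': at 5 (via fail)
pos 68 'b': at 6
pos 69 'c': at 7
pos 70 'b': at 8  emit P3@[67:70],P5@[69:70]

Matches: [[1,0],[3,0],[6,0],[9,0],[13,3],[13,5],[16,0],[19,2],[24,3],[24,5],[27,5],[31,4],[34,2],[36,0],[38,0],[39,0],[41,0],[44,4],[46,2],[48,4],[50,5],[53,4],[55,1],[56,5],[58,0],[62,2],[65,3],[65,5],[70,3],[70,5]]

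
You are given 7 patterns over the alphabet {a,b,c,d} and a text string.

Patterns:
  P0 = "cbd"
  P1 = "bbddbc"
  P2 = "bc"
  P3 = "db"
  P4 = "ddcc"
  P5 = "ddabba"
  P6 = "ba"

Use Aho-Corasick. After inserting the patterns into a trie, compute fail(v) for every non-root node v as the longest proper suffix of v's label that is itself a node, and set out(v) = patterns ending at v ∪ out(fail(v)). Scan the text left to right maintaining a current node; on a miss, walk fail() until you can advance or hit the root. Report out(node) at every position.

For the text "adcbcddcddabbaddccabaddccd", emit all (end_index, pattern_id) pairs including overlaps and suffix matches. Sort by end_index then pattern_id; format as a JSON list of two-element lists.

Build automaton:
Trie nodes:
  0='ε' goto b→4 c→1 d→11
  1='c' goto b→2
  2='cb' goto d→3
  3='cbd' goto ·  [P0 ends]
  4='b' goto a→20 b→5 c→10
  5='bb' goto d→6
  6='bbd' goto d→7
  7='bbdd' goto b→8
  8='bbddb' goto c→9
  9='bbddbc' goto ·  [P1 ends]
  10='bc' goto ·  [P2 ends]
  11='d' goto b→12 d→13
  12='db' goto ·  [P3 ends]
  13='dd' goto a→16 c→14
  14='ddc' goto c→15
  15='ddcc' goto ·  [P4 ends]
  16='dda' goto b→17
  17='ddab' goto b→18
  18='ddabb' goto a→19
  19='ddabba' goto ·  [P5 ends]
  20='ba' goto ·  [P6 ends]

BFS fail/out derivation:
  n1('c'): parent n0 fail=0; on 'c' 0 → fail=0;  out ∅∪∅=∅
  n4('b'): parent n0 fail=0; on 'b' 0 → fail=0;  out ∅∪∅=∅
  n11('d'): parent n0 fail=0; on 'd' 0 → fail=0;  out ∅∪∅=∅
  n2('cb'): parent n1 fail=0; on 'b' 0 → fail=4;  out ∅∪∅=∅
  n5('bb'): parent n4 fail=0; on 'b' 0 → fail=4;  out ∅∪∅=∅
  n10('bc'): parent n4 fail=0; on 'c' 0 → fail=1;  out {2}∪∅={2}
  n12('db'): parent n11 fail=0; on 'b' 0 → fail=4;  out {3}∪∅={3}
  n13('dd'): parent n11 fail=0; on 'd' 0 → fail=11;  out ∅∪∅=∅
  n20('ba'): parent n4 fail=0; on 'a' 0 → fail=0;  out {6}∪∅={6}
  n3('cbd'): parent n2 fail=4; on 'd' 4→0 → fail=11;  out {0}∪∅={0}
  n6('bbd'): parent n5 fail=4; on 'd' 4→0 → fail=11;  out ∅∪∅=∅
  n14('ddc'): parent n13 fail=11; on 'c' 11→0 → fail=1;  out ∅∪∅=∅
  n16('dda'): parent n13 fail=11; on 'a' 11→0 → fail=0;  out ∅∪∅=∅
  n7('bbdd'): parent n6 fail=11; on 'd' 11 → fail=13;  out ∅∪∅=∅
  n15('ddcc'): parent n14 fail=1; on 'c' 1→0 → fail=1;  out {4}∪∅={4}
  n17('ddab'): parent n16 fail=0; on 'b' 0 → fail=4;  out ∅∪∅=∅
  n8('bbddb'): parent n7 fail=13; on 'b' 13→11 → fail=12;  out ∅∪{3}={3}
  n18('ddabb'): parent n17 fail=4; on 'b' 4 → fail=5;  out ∅∪∅=∅
  n9('bbddbc'): parent n8 fail=12; on 'c' 12→4 → fail=10;  out {1}∪{2}={1,2}
  n19('ddabba'): parent n18 fail=5; on 'a' 5→4 → fail=20;  out {5}∪{6}={5,6}

Run:
i=0 'a': node 0→0
i=1 'd': node 0→11
i=2 'c': node 11→1 ·f
i=3 'b': node 1→2
i=4 'c': node 2→10 ·f  → match P2@[3:4]
i=5 'd': node 10→11 ·f
i=6 'd': node 11→13
i=7 'c': node 13→14
i=8 'd': node 14→11 ·f
i=9 'd': node 11→13
i=10 'a': node 13→16
i=11 'b': node 16→17
i=12 'b': node 17→18
i=13 'a': node 18→19  → match P5@[8:13],P6@[12:13]
i=14 'd': node 19→11 ·f
i=15 'd': node 11→13
i=16 'c': node 13→14
i=17 'c': node 14→15  → match P4@[14:17]
i=18 'a': node 15→0 ·f
i=19 'b': node 0→4
i=20 'a': node 4→20  → match P6@[19:20]
i=21 'd': node 20→11 ·f
i=22 'd': node 11→13
i=23 'c': node 13→14
i=24 'c': node 14→15  → match P4@[21:24]
i=25 'd': node 15→11 ·f

Matches: [[4,2],[13,5],[13,6],[17,4],[20,6],[24,4]]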